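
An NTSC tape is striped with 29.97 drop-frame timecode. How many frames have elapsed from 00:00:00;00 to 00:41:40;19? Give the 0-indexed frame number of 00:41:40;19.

As if non-drop at 30 labels/s: (0 × 3600 + 41 × 60 + 40) × 30 + 19 = 75019.
Minute boundaries passed: 41; those not divisible by 10: 41 − 4 = 37; dropped labels = 2 × 37 = 74.
Actual frame index = 75019 − 74 = 74945.

74945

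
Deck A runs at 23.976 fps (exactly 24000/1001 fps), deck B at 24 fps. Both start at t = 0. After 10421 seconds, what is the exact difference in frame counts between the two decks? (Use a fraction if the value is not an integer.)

A emits 24000/1001 × 10421 = 250104000/1001 frames; B emits 24 × 10421 = 250104.
Difference = 250104/1001 frames (≈ 249.8541); B is ahead of A.

250104/1001 frames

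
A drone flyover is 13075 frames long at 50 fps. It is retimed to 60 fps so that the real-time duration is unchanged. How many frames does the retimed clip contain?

15690 frames

Target frames = source frames × (target rate / source rate) = 13075 × (60)/(50) = 13075 × 6/5 = 15690.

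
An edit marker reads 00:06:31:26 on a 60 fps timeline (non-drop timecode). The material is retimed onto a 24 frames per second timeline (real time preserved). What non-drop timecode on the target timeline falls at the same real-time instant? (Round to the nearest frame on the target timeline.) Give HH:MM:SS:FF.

00:06:31:10

Source frame index: (0×3600 + 6×60 + 31) × 60 + 26 = 23486.
Real time: 23486 / (60) = 11743/30 s.
Target frame: (11743/30) × (24) = 46972/5 ≈ 9394.400 → 9394.
At 24 labels/s: frame 9394 → 00:06:31:10.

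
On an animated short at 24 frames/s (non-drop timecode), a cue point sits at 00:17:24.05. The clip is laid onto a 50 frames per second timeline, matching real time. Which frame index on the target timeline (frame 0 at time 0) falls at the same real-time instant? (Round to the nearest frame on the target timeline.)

Source frame index: (0×3600 + 17×60 + 24) × 24 + 5 = 25061.
Real time: 25061 / (24) = 25061/24 s.
Target frame: (25061/24) × (50) = 626525/12 ≈ 52210.417 → 52210.

frame 52210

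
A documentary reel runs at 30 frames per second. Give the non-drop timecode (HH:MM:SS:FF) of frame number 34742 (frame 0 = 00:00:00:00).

34742 ÷ 30 = 1158 full seconds, remainder 2 frames.
1158 s = 0 h 19 min 18 s.
Timecode: 00:19:18:02.

00:19:18:02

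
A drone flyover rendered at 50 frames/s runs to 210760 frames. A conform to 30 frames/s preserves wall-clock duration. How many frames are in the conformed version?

Target frames = source frames × (target rate / source rate) = 210760 × (30)/(50) = 210760 × 3/5 = 126456.

126456 frames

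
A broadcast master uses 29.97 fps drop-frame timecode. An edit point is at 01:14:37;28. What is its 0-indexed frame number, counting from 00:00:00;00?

134204

Complete 10-minute blocks: 7, each 17982 frames → 125874.
Remaining 4 whole minutes in the current block: 1800 + 3 × 1798 = 7194 frames.
Within the current minute: 37 × 30 + 28 − 2 = 1136 (labels ;00/;01 skipped at this minute). Total = 125874 + 7194 + 1136 = 134204.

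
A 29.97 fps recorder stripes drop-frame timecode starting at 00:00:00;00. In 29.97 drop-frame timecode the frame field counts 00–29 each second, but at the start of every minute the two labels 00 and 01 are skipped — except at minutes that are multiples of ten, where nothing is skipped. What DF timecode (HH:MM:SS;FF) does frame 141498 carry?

01:18:41;10

Each 10-minute DF block holds 10 × 60 × 30 − 9 × 2 = 17982 frames. 141498 ÷ 17982 → 7 full blocks, remainder 15624.
Within the partial block the first minute is 1800 frames and each further minute 1798, so 8 further minute boundaries passed. Total skipped labels = 18 × 7 + 2 × 8 = 142.
Non-drop label index = 141498 + 142 = 141640; at 30 labels/s that is 01:18:41:10, i.e. DF 01:18:41;10.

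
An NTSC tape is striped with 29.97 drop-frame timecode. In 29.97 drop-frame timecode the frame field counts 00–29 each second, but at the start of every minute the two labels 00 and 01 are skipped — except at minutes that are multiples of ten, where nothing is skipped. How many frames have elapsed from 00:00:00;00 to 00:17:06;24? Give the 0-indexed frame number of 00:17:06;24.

Complete 10-minute blocks: 1, each 17982 frames → 17982.
Remaining 7 whole minutes in the current block: 1800 + 6 × 1798 = 12588 frames.
Within the current minute: 6 × 30 + 24 − 2 = 202 (labels ;00/;01 skipped at this minute). Total = 17982 + 12588 + 202 = 30772.

30772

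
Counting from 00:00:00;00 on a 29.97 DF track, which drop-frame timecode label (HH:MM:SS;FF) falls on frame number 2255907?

Ten DF minutes hold 17982 frames, so frame 2255907 lies in block 125 (frames 2247750–2265731) with 8157 frames into that block.
The block's first minute is 1800 frames and the rest 1798 each; 8157 frames reaches minute 4, so 125 × 18 + 4 × 2 = 2258 labels have been skipped so far.
Adding those back, label number 2255907 + 2258 = 2258165 at 30 labels/s is 75272 s + 5 f = 20 h 54 min 32 s frame 5, i.e. 20:54:32;05.

20:54:32;05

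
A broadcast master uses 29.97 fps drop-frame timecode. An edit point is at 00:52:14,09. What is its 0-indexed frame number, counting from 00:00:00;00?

93935

As if non-drop at 30 labels/s: (0 × 3600 + 52 × 60 + 14) × 30 + 9 = 94029.
Minute boundaries passed: 52; those not divisible by 10: 52 − 5 = 47; dropped labels = 2 × 47 = 94.
Actual frame index = 94029 − 94 = 93935.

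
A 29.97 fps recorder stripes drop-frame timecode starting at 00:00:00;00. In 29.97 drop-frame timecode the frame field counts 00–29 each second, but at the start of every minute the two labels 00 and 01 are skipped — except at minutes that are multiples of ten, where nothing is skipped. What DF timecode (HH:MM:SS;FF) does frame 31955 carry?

Ten DF minutes hold 17982 frames, so frame 31955 lies in block 1 (frames 17982–35963) with 13973 frames into that block.
The block's first minute is 1800 frames and the rest 1798 each; 13973 frames reaches minute 7, so 1 × 18 + 7 × 2 = 32 labels have been skipped so far.
Adding those back, label number 31955 + 32 = 31987 at 30 labels/s is 1066 s + 7 f = 0 h 17 min 46 s frame 7, i.e. 00:17:46;07.

00:17:46;07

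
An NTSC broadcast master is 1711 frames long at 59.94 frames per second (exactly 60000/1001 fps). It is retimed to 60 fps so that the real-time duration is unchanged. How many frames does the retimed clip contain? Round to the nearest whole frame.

Frames at target rate = 1711 × (60) / (60000/1001) = 1712711/1000 ≈ 1712.711.
Nearest whole frame: 1713.

1713 frames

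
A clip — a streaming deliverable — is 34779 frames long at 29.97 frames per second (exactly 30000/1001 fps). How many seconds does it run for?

Running time = 34779 / (30000/1001) = 1160.4593 s.

1160.4593 seconds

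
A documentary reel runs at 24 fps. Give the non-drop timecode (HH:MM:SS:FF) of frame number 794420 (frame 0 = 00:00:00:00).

09:11:40:20

794420 ÷ 24 = 33100 full seconds, remainder 20 frames.
33100 s = 9 h 11 min 40 s.
Timecode: 09:11:40:20.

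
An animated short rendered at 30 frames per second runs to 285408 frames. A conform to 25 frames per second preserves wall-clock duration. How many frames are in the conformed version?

Target frames = source frames × (target rate / source rate) = 285408 × (25)/(30) = 285408 × 5/6 = 237840.

237840 frames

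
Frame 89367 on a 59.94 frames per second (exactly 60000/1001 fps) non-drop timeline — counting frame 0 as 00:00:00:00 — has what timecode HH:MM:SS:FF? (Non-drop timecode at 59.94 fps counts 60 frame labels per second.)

00:24:49:27

89367 ÷ 60 = 1489 full seconds, remainder 27 frames.
1489 s = 0 h 24 min 49 s.
Timecode: 00:24:49:27.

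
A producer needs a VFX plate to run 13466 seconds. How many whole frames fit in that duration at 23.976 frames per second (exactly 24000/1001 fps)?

Frames = 13466 × 24000/1001 = 323184000/1001 ≈ 322861.1389.
Complete frames: 322861.

322861 frames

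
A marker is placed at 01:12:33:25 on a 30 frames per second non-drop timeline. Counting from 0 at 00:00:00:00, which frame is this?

frame 130615

Total seconds to the label: (1 × 3600 + 12 × 60 + 33) = 4353.
Frame index = 4353 × 30 + 25 = 130615.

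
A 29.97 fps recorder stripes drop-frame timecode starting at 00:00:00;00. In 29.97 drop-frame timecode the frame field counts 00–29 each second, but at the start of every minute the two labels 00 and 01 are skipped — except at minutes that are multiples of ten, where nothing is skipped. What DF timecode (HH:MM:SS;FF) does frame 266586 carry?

Ten DF minutes hold 17982 frames, so frame 266586 lies in block 14 (frames 251748–269729) with 14838 frames into that block.
The block's first minute is 1800 frames and the rest 1798 each; 14838 frames reaches minute 8, so 14 × 18 + 8 × 2 = 268 labels have been skipped so far.
Adding those back, label number 266586 + 268 = 266854 at 30 labels/s is 8895 s + 4 f = 2 h 28 min 15 s frame 4, i.e. 02:28:15;04.

02:28:15;04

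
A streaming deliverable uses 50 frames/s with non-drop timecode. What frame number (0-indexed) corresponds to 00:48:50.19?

Total seconds to the label: (0 × 3600 + 48 × 60 + 50) = 2930.
Frame index = 2930 × 50 + 19 = 146519.

frame 146519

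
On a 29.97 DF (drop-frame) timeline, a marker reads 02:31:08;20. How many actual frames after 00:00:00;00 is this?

Complete 10-minute blocks: 15, each 17982 frames → 269730.
Remaining 1 whole minute in the current block: 1800 + 0 × 1798 = 1800 frames.
Within the current minute: 8 × 30 + 20 − 2 = 258 (labels ;00/;01 skipped at this minute). Total = 269730 + 1800 + 258 = 271788.

271788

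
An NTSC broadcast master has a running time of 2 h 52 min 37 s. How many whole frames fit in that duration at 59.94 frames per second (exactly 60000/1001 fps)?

620799 frames

2 h 52 min 37 s = 10357 s.
Frames = 10357 × 60000/1001 = 621420000/1001 ≈ 620799.2008.
Complete frames: 620799.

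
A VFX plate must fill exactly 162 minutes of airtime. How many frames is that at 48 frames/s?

162 min = 9720 s.
Frames = 9720 × 48 = 466560.

466560 frames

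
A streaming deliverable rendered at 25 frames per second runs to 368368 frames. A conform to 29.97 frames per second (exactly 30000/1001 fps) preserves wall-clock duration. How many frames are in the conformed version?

441600 frames

Target frames = source frames × (target rate / source rate) = 368368 × (30000/1001)/(25) = 368368 × 1200/1001 = 441600.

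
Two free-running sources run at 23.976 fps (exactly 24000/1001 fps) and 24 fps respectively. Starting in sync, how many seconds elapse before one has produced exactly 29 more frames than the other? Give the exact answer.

The gap grows by |24 − 24000/1001| = 24/1001 frames per second.
Time for a 29-frame gap: 29 ÷ (24/1001) = 29029/24 s.

29029/24 seconds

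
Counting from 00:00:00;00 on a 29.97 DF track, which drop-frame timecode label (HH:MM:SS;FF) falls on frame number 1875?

Each 10-minute DF block holds 10 × 60 × 30 − 9 × 2 = 17982 frames. 1875 ÷ 17982 → 0 full blocks, remainder 1875.
Within the partial block the first minute is 1800 frames and each further minute 1798, so 1 further minute boundary passed. Total skipped labels = 18 × 0 + 2 × 1 = 2.
Non-drop label index = 1875 + 2 = 1877; at 30 labels/s that is 00:01:02:17, i.e. DF 00:01:02;17.

00:01:02;17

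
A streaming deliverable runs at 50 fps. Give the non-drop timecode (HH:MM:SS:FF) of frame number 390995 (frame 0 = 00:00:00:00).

02:10:19:45

390995 ÷ 50 = 7819 full seconds, remainder 45 frames.
7819 s = 2 h 10 min 19 s.
Timecode: 02:10:19:45.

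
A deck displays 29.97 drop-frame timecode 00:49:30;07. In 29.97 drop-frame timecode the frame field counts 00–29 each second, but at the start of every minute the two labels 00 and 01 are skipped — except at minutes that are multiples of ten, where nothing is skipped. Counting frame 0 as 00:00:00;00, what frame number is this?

89017

Complete 10-minute blocks: 4, each 17982 frames → 71928.
Remaining 9 whole minutes in the current block: 1800 + 8 × 1798 = 16184 frames.
Within the current minute: 30 × 30 + 7 − 2 = 905 (labels ;00/;01 skipped at this minute). Total = 71928 + 16184 + 905 = 89017.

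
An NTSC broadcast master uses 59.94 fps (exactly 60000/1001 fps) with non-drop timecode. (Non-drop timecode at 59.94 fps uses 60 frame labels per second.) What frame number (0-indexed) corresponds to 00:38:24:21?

138261

Total seconds to the label: (0 × 3600 + 38 × 60 + 24) = 2304.
Frame index = 2304 × 60 + 21 = 138261.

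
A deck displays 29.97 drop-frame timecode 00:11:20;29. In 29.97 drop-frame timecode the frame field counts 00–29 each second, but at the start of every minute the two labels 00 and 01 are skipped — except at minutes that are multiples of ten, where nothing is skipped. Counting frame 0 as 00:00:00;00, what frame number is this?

20409

As if non-drop at 30 labels/s: (0 × 3600 + 11 × 60 + 20) × 30 + 29 = 20429.
Minute boundaries passed: 11; those not divisible by 10: 11 − 1 = 10; dropped labels = 2 × 10 = 20.
Actual frame index = 20429 − 20 = 20409.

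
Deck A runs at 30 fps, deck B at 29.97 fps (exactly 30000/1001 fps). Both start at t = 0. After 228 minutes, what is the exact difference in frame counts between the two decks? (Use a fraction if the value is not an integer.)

228 min = 13680 s.
A emits 30 × 13680 = 410400 frames; B emits 30000/1001 × 13680 = 410400000/1001.
Difference = 410400/1001 frames (≈ 409.9900); B is behind A.

410400/1001 frames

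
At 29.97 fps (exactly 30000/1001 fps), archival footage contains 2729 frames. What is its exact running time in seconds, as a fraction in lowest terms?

2731729/30000 seconds

Running time = 2729 ÷ (30000/1001) = 2729 × 1001/30000 = 2731729/30000 s.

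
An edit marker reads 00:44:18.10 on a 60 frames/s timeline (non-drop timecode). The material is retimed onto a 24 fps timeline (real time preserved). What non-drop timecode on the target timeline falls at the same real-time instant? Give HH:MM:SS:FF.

00:44:18:04

Source frame index: (0×3600 + 44×60 + 18) × 60 + 10 = 159490.
Real time: 159490 / (60) = 15949/6 s.
Target frame: (15949/6) × (24) = 63796.
At 24 labels/s: frame 63796 → 00:44:18:04.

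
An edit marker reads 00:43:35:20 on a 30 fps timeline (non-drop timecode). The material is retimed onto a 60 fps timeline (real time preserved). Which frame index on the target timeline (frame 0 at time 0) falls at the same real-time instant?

Source frame index: (0×3600 + 43×60 + 35) × 30 + 20 = 78470.
Real time: 78470 / (30) = 7847/3 s.
Target frame: (7847/3) × (60) = 156940.

frame 156940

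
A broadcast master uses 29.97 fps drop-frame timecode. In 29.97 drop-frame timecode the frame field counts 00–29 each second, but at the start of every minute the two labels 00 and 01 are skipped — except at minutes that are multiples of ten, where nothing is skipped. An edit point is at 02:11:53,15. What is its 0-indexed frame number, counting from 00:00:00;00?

As if non-drop at 30 labels/s: (2 × 3600 + 11 × 60 + 53) × 30 + 15 = 237405.
Minute boundaries passed: 131; those not divisible by 10: 131 − 13 = 118; dropped labels = 2 × 118 = 236.
Actual frame index = 237405 − 236 = 237169.

237169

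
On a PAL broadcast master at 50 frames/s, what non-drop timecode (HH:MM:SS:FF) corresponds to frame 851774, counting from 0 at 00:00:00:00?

04:43:55:24

851774 ÷ 50 = 17035 full seconds, remainder 24 frames.
17035 s = 4 h 43 min 55 s.
Timecode: 04:43:55:24.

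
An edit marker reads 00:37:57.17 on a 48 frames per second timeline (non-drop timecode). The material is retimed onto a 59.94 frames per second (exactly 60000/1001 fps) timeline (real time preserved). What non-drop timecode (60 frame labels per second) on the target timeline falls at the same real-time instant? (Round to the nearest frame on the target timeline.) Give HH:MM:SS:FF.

00:37:55:05

Source frame index: (0×3600 + 37×60 + 57) × 48 + 17 = 109313.
Real time: 109313 / (48) = 109313/48 s.
Target frame: (109313/48) × (60000/1001) = 136641250/1001 ≈ 136504.745 → 136505.
At 60 labels/s: frame 136505 → 00:37:55:05.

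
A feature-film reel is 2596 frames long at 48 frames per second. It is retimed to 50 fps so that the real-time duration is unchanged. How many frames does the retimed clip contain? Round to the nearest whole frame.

2704 frames

Frames at target rate = 2596 × (50) / (48) = 16225/6 ≈ 2704.167.
Nearest whole frame: 2704.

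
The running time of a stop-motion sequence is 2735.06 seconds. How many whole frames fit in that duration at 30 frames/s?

82051 frames

Frames = 2735.06 × 30 = 410259/5 ≈ 82051.8000.
Complete frames: 82051.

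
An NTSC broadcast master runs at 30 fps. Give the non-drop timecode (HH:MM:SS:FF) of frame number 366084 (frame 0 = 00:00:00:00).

366084 ÷ 30 = 12202 full seconds, remainder 24 frames.
12202 s = 3 h 23 min 22 s.
Timecode: 03:23:22:24.

03:23:22:24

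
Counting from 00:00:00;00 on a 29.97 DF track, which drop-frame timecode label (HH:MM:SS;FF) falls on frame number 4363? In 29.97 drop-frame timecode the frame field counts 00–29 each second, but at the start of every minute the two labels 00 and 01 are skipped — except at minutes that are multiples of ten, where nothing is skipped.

00:02:25;17

Each 10-minute DF block holds 10 × 60 × 30 − 9 × 2 = 17982 frames. 4363 ÷ 17982 → 0 full blocks, remainder 4363.
Within the partial block the first minute is 1800 frames and each further minute 1798, so 2 further minute boundaries passed. Total skipped labels = 18 × 0 + 2 × 2 = 4.
Non-drop label index = 4363 + 4 = 4367; at 30 labels/s that is 00:02:25:17, i.e. DF 00:02:25;17.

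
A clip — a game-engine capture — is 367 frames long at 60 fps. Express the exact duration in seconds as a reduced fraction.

Running time = 367 ÷ (60) = 367 × 1/60 = 367/60 s.

367/60 seconds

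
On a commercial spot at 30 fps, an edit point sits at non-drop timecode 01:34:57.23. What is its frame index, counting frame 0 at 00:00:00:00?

170933

Total seconds to the label: (1 × 3600 + 34 × 60 + 57) = 5697.
Frame index = 5697 × 30 + 23 = 170933.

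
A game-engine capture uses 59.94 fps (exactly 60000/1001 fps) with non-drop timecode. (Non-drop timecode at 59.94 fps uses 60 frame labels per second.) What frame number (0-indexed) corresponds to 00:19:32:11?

Total seconds to the label: (0 × 3600 + 19 × 60 + 32) = 1172.
Frame index = 1172 × 60 + 11 = 70331.

70331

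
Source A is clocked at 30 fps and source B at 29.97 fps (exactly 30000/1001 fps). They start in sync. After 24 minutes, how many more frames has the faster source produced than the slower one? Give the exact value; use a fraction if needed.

43200/1001 frames

24 min = 1440 s.
A emits 30 × 1440 = 43200 frames; B emits 30000/1001 × 1440 = 43200000/1001.
Difference = 43200/1001 frames (≈ 43.1568); B is behind A.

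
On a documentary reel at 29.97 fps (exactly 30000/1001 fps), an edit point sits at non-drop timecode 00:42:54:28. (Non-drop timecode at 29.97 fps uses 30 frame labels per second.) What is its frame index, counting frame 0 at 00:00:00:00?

frame 77248

Total seconds to the label: (0 × 3600 + 42 × 60 + 54) = 2574.
Frame index = 2574 × 30 + 28 = 77248.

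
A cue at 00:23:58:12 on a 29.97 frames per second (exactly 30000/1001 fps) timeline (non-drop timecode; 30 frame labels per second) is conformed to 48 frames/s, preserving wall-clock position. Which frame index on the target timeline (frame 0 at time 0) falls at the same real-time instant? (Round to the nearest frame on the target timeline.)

frame 69112

Source frame index: (0×3600 + 23×60 + 58) × 30 + 12 = 43152.
Real time: 43152 / (30000/1001) = 899899/625 s.
Target frame: (899899/625) × (48) = 43195152/625 ≈ 69112.243 → 69112.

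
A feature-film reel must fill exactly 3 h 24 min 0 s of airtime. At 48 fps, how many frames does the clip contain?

3 h 24 min 0 s = 12240 s.
Frames = 12240 × 48 = 587520.

587520 frames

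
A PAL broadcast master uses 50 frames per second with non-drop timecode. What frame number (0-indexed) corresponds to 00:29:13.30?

87680

Total seconds to the label: (0 × 3600 + 29 × 60 + 13) = 1753.
Frame index = 1753 × 50 + 30 = 87680.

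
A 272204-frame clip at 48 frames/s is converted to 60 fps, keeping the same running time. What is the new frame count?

340255 frames

Target frames = source frames × (target rate / source rate) = 272204 × (60)/(48) = 272204 × 5/4 = 340255.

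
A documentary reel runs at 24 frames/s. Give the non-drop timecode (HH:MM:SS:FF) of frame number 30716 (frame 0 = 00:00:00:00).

00:21:19:20

30716 ÷ 24 = 1279 full seconds, remainder 20 frames.
1279 s = 0 h 21 min 19 s.
Timecode: 00:21:19:20.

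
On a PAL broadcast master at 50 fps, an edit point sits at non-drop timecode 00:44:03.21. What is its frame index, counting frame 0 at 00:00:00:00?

Total seconds to the label: (0 × 3600 + 44 × 60 + 3) = 2643.
Frame index = 2643 × 50 + 21 = 132171.

frame 132171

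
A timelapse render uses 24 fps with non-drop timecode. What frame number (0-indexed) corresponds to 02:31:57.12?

frame 218820

Total seconds to the label: (2 × 3600 + 31 × 60 + 57) = 9117.
Frame index = 9117 × 24 + 12 = 218820.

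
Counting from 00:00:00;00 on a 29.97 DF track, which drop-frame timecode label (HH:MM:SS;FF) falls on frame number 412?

Each 10-minute DF block holds 10 × 60 × 30 − 9 × 2 = 17982 frames. 412 ÷ 17982 → 0 full blocks, remainder 412.
Within the partial block the first minute is 1800 frames and each further minute 1798, so 0 further minute boundaries passed. Total skipped labels = 18 × 0 + 2 × 0 = 0.
Non-drop label index = 412 + 0 = 412; at 30 labels/s that is 00:00:13:22, i.e. DF 00:00:13;22.

00:00:13;22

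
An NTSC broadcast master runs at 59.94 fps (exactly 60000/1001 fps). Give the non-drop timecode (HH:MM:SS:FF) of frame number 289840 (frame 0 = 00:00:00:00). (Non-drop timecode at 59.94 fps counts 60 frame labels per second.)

289840 ÷ 60 = 4830 full seconds, remainder 40 frames.
4830 s = 1 h 20 min 30 s.
Timecode: 01:20:30:40.

01:20:30:40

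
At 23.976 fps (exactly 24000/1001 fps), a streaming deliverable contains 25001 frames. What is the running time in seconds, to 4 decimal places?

Running time = 25001 × 1001/24000 = 25026001/24000 s ≈ 1042.7500 s.

1042.7500 seconds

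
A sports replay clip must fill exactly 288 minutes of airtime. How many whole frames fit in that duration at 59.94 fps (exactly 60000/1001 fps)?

1035764 frames

288 min = 17280 s.
Frames = 17280 × 60000/1001 = 1036800000/1001 ≈ 1035764.2358.
Complete frames: 1035764.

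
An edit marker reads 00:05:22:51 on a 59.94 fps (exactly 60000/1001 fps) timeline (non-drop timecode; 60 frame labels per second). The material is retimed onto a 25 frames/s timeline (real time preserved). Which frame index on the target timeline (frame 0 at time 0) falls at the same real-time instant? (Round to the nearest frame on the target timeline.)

Source frame index: (0×3600 + 5×60 + 22) × 60 + 51 = 19371.
Real time: 19371 / (60000/1001) = 6463457/20000 s.
Target frame: (6463457/20000) × (25) = 6463457/800 ≈ 8079.321 → 8079.

frame 8079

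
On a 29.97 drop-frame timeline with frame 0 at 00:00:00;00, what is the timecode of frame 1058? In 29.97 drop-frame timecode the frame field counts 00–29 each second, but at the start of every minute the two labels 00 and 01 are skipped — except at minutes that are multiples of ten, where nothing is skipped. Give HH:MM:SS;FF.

00:00:35;08

Each 10-minute DF block holds 10 × 60 × 30 − 9 × 2 = 17982 frames. 1058 ÷ 17982 → 0 full blocks, remainder 1058.
Within the partial block the first minute is 1800 frames and each further minute 1798, so 0 further minute boundaries passed. Total skipped labels = 18 × 0 + 2 × 0 = 0.
Non-drop label index = 1058 + 0 = 1058; at 30 labels/s that is 00:00:35:08, i.e. DF 00:00:35;08.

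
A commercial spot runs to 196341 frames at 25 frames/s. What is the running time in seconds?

Running time = 196341 / (25) = 7853.64 s.

7853.64 seconds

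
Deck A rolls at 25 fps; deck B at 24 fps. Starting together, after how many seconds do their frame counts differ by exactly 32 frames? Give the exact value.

The gap grows by |24 − 25| = 1 frame per second.
Time for a 32-frame gap: 32 ÷ (1) = 32 s.

32 seconds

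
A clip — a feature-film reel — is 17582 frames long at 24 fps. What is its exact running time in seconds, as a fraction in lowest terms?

8791/12 seconds

Running time = 17582 ÷ (24) = 17582 × 1/24 = 8791/12 s.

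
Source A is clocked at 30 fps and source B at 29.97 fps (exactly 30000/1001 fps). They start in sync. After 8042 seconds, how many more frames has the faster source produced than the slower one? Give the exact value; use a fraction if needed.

A emits 30 × 8042 = 241260 frames; B emits 30000/1001 × 8042 = 241260000/1001.
Difference = 241260/1001 frames (≈ 241.0190); B is behind A.

241260/1001 frames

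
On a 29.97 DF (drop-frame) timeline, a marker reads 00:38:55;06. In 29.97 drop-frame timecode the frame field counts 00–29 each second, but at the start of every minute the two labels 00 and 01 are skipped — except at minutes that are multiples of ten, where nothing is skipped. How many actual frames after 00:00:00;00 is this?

69986

Complete 10-minute blocks: 3, each 17982 frames → 53946.
Remaining 8 whole minutes in the current block: 1800 + 7 × 1798 = 14386 frames.
Within the current minute: 55 × 30 + 6 − 2 = 1654 (labels ;00/;01 skipped at this minute). Total = 53946 + 14386 + 1654 = 69986.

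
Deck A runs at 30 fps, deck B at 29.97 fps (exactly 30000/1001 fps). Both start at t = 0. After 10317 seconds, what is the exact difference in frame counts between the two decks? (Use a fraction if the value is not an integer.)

309510/1001 frames

A emits 30 × 10317 = 309510 frames; B emits 30000/1001 × 10317 = 309510000/1001.
Difference = 309510/1001 frames (≈ 309.2008); B is behind A.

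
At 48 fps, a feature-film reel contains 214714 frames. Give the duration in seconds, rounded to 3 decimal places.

Running time = 214714 × 1/48 = 107357/24 s ≈ 4473.208 s.

4473.208 seconds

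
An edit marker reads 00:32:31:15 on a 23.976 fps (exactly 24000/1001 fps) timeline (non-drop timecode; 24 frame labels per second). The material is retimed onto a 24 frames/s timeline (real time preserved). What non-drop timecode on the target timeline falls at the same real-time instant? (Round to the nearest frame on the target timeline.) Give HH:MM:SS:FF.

Source frame index: (0×3600 + 32×60 + 31) × 24 + 15 = 46839.
Real time: 46839 / (24000/1001) = 15628613/8000 s.
Target frame: (15628613/8000) × (24) = 46885839/1000 ≈ 46885.839 → 46886.
At 24 labels/s: frame 46886 → 00:32:33:14.

00:32:33:14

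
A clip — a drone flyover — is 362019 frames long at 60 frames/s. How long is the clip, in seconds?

Running time = 362019 / (60) = 6033.65 s.

6033.65 seconds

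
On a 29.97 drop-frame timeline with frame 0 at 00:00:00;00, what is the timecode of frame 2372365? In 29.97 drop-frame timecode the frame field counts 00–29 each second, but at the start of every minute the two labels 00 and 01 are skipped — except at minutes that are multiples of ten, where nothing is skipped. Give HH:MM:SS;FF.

21:59:18;01

Each 10-minute DF block holds 10 × 60 × 30 − 9 × 2 = 17982 frames. 2372365 ÷ 17982 → 131 full blocks, remainder 16723.
Within the partial block the first minute is 1800 frames and each further minute 1798, so 9 further minute boundaries passed. Total skipped labels = 18 × 131 + 2 × 9 = 2376.
Non-drop label index = 2372365 + 2376 = 2374741; at 30 labels/s that is 21:59:18:01, i.e. DF 21:59:18;01.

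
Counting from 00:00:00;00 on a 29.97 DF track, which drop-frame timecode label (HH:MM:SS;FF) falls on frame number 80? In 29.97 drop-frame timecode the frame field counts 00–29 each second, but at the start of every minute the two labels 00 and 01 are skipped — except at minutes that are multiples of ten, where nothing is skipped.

00:00:02;20

Ten DF minutes hold 17982 frames, so frame 80 lies in block 0 (frames 0–17981) with 80 frames into that block.
The block's first minute is 1800 frames and the rest 1798 each; 80 frames reaches minute 0, so 0 × 18 + 0 × 2 = 0 labels have been skipped so far.
Adding those back, label number 80 + 0 = 80 at 30 labels/s is 2 s + 20 f = 0 h 0 min 2 s frame 20, i.e. 00:00:02;20.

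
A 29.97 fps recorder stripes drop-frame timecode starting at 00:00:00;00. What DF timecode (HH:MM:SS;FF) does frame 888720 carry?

Ten DF minutes hold 17982 frames, so frame 888720 lies in block 49 (frames 881118–899099) with 7602 frames into that block.
The block's first minute is 1800 frames and the rest 1798 each; 7602 frames reaches minute 4, so 49 × 18 + 4 × 2 = 890 labels have been skipped so far.
Adding those back, label number 888720 + 890 = 889610 at 30 labels/s is 29653 s + 20 f = 8 h 14 min 13 s frame 20, i.e. 08:14:13;20.

08:14:13;20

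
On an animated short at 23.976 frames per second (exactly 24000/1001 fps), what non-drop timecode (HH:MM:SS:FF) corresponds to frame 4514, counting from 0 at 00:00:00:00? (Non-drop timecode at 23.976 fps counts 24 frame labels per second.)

4514 ÷ 24 = 188 full seconds, remainder 2 frames.
188 s = 0 h 3 min 8 s.
Timecode: 00:03:08:02.

00:03:08:02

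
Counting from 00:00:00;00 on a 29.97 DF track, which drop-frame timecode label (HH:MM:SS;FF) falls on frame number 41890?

00:23:17;22

Each 10-minute DF block holds 10 × 60 × 30 − 9 × 2 = 17982 frames. 41890 ÷ 17982 → 2 full blocks, remainder 5926.
Within the partial block the first minute is 1800 frames and each further minute 1798, so 3 further minute boundaries passed. Total skipped labels = 18 × 2 + 2 × 3 = 42.
Non-drop label index = 41890 + 42 = 41932; at 30 labels/s that is 00:23:17:22, i.e. DF 00:23:17;22.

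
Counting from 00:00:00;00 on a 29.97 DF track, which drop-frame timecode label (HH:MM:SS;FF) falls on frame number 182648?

01:41:34;10

Each 10-minute DF block holds 10 × 60 × 30 − 9 × 2 = 17982 frames. 182648 ÷ 17982 → 10 full blocks, remainder 2828.
Within the partial block the first minute is 1800 frames and each further minute 1798, so 1 further minute boundary passed. Total skipped labels = 18 × 10 + 2 × 1 = 182.
Non-drop label index = 182648 + 182 = 182830; at 30 labels/s that is 01:41:34:10, i.e. DF 01:41:34;10.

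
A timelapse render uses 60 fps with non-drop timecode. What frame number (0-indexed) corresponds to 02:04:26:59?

448019

Total seconds to the label: (2 × 3600 + 4 × 60 + 26) = 7466.
Frame index = 7466 × 60 + 59 = 448019.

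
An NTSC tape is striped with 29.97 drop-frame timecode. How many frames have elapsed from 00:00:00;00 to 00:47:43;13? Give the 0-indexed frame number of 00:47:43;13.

85817

As if non-drop at 30 labels/s: (0 × 3600 + 47 × 60 + 43) × 30 + 13 = 85903.
Minute boundaries passed: 47; those not divisible by 10: 47 − 4 = 43; dropped labels = 2 × 43 = 86.
Actual frame index = 85903 − 86 = 85817.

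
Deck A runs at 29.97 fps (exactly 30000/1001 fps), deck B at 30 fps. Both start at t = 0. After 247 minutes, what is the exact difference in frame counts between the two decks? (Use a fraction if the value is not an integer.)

34200/77 frames

247 min = 14820 s.
A emits 30000/1001 × 14820 = 34200000/77 frames; B emits 30 × 14820 = 444600.
Difference = 34200/77 frames (≈ 444.1558); B is ahead of A.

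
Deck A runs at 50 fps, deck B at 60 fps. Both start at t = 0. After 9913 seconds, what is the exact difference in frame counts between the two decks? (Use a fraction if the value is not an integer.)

99130 frames

A emits 50 × 9913 = 495650 frames; B emits 60 × 9913 = 594780.
Difference = 99130 frames; B is ahead of A.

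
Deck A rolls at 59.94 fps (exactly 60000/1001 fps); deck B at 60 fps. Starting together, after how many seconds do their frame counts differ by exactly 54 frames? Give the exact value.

The gap grows by |60 − 60000/1001| = 60/1001 frames per second.
Time for a 54-frame gap: 54 ÷ (60/1001) = 900.9 s.

900.9 seconds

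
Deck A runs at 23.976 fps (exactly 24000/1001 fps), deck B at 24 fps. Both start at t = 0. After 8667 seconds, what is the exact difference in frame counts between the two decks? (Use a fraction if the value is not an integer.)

A emits 24000/1001 × 8667 = 208008000/1001 frames; B emits 24 × 8667 = 208008.
Difference = 208008/1001 frames (≈ 207.8002); B is ahead of A.

208008/1001 frames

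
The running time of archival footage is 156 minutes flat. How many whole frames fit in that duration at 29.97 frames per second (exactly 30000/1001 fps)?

156 min = 9360 s.
Frames = 9360 × 30000/1001 = 21600000/77 ≈ 280519.4805.
Complete frames: 280519.

280519 frames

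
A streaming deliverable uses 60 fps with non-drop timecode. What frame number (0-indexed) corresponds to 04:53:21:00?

1056060

Total seconds to the label: (4 × 3600 + 53 × 60 + 21) = 17601.
Frame index = 17601 × 60 + 0 = 1056060.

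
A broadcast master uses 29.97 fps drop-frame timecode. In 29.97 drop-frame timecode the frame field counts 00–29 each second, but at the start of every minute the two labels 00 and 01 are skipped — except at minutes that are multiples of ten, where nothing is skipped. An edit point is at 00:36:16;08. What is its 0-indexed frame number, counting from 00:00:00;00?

65222

Complete 10-minute blocks: 3, each 17982 frames → 53946.
Remaining 6 whole minutes in the current block: 1800 + 5 × 1798 = 10790 frames.
Within the current minute: 16 × 30 + 8 − 2 = 486 (labels ;00/;01 skipped at this minute). Total = 53946 + 10790 + 486 = 65222.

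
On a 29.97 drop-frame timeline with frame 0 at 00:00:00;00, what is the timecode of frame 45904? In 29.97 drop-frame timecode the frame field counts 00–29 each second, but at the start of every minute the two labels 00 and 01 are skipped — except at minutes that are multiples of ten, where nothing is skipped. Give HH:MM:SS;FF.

Ten DF minutes hold 17982 frames, so frame 45904 lies in block 2 (frames 35964–53945) with 9940 frames into that block.
The block's first minute is 1800 frames and the rest 1798 each; 9940 frames reaches minute 5, so 2 × 18 + 5 × 2 = 46 labels have been skipped so far.
Adding those back, label number 45904 + 46 = 45950 at 30 labels/s is 1531 s + 20 f = 0 h 25 min 31 s frame 20, i.e. 00:25:31;20.

00:25:31;20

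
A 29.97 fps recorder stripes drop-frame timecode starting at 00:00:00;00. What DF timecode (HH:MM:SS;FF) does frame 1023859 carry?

Ten DF minutes hold 17982 frames, so frame 1023859 lies in block 56 (frames 1006992–1024973) with 16867 frames into that block.
The block's first minute is 1800 frames and the rest 1798 each; 16867 frames reaches minute 9, so 56 × 18 + 9 × 2 = 1026 labels have been skipped so far.
Adding those back, label number 1023859 + 1026 = 1024885 at 30 labels/s is 34162 s + 25 f = 9 h 29 min 22 s frame 25, i.e. 09:29:22;25.

09:29:22;25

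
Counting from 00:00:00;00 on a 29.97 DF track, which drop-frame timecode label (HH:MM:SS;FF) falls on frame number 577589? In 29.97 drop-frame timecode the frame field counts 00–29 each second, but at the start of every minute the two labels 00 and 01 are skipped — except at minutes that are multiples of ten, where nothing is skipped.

05:21:12;07

Ten DF minutes hold 17982 frames, so frame 577589 lies in block 32 (frames 575424–593405) with 2165 frames into that block.
The block's first minute is 1800 frames and the rest 1798 each; 2165 frames reaches minute 1, so 32 × 18 + 1 × 2 = 578 labels have been skipped so far.
Adding those back, label number 577589 + 578 = 578167 at 30 labels/s is 19272 s + 7 f = 5 h 21 min 12 s frame 7, i.e. 05:21:12;07.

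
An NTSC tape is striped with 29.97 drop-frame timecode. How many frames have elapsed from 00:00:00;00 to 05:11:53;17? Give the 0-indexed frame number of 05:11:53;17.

560847

As if non-drop at 30 labels/s: (5 × 3600 + 11 × 60 + 53) × 30 + 17 = 561407.
Minute boundaries passed: 311; those not divisible by 10: 311 − 31 = 280; dropped labels = 2 × 280 = 560.
Actual frame index = 561407 − 560 = 560847.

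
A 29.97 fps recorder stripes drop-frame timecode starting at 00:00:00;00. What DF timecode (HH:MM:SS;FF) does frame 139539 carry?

01:17:35;29

Each 10-minute DF block holds 10 × 60 × 30 − 9 × 2 = 17982 frames. 139539 ÷ 17982 → 7 full blocks, remainder 13665.
Within the partial block the first minute is 1800 frames and each further minute 1798, so 7 further minute boundaries passed. Total skipped labels = 18 × 7 + 2 × 7 = 140.
Non-drop label index = 139539 + 140 = 139679; at 30 labels/s that is 01:17:35:29, i.e. DF 01:17:35;29.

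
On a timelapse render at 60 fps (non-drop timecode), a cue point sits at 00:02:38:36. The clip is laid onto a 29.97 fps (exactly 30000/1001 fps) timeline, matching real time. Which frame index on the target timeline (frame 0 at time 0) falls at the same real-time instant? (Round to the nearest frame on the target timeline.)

Source frame index: (0×3600 + 2×60 + 38) × 60 + 36 = 9516.
Real time: 9516 / (60) = 793/5 s.
Target frame: (793/5) × (30000/1001) = 366000/77 ≈ 4753.247 → 4753.

frame 4753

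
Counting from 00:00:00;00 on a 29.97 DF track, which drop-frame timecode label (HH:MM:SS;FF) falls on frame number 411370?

Each 10-minute DF block holds 10 × 60 × 30 − 9 × 2 = 17982 frames. 411370 ÷ 17982 → 22 full blocks, remainder 15766.
Within the partial block the first minute is 1800 frames and each further minute 1798, so 8 further minute boundaries passed. Total skipped labels = 18 × 22 + 2 × 8 = 412.
Non-drop label index = 411370 + 412 = 411782; at 30 labels/s that is 03:48:46:02, i.e. DF 03:48:46;02.

03:48:46;02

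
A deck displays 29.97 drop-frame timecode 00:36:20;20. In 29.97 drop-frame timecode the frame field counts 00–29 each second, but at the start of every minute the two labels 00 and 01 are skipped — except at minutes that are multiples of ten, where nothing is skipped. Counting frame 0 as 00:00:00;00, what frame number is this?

65354

As if non-drop at 30 labels/s: (0 × 3600 + 36 × 60 + 20) × 30 + 20 = 65420.
Minute boundaries passed: 36; those not divisible by 10: 36 − 3 = 33; dropped labels = 2 × 33 = 66.
Actual frame index = 65420 − 66 = 65354.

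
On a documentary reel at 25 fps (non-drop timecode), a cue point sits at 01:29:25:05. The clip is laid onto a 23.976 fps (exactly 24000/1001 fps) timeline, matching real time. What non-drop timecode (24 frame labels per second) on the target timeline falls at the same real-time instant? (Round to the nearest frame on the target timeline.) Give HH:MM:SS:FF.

01:29:19:20

Source frame index: (1×3600 + 29×60 + 25) × 25 + 5 = 134130.
Real time: 134130 / (25) = 26826/5 s.
Target frame: (26826/5) × (24000/1001) = 128764800/1001 ≈ 128636.164 → 128636.
At 24 labels/s: frame 128636 → 01:29:19:20.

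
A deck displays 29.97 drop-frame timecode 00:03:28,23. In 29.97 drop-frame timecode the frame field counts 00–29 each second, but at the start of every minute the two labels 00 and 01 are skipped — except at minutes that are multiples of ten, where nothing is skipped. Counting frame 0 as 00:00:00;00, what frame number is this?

As if non-drop at 30 labels/s: (0 × 3600 + 3 × 60 + 28) × 30 + 23 = 6263.
Minute boundaries passed: 3; those not divisible by 10: 3 − 0 = 3; dropped labels = 2 × 3 = 6.
Actual frame index = 6263 − 6 = 6257.

6257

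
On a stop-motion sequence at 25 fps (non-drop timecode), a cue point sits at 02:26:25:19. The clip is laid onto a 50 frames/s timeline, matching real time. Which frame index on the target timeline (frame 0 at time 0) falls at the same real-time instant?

Source frame index: (2×3600 + 26×60 + 25) × 25 + 19 = 219644.
Real time: 219644 / (25) = 219644/25 s.
Target frame: (219644/25) × (50) = 439288.

frame 439288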